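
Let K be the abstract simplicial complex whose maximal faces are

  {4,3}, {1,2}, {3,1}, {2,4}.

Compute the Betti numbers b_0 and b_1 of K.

b_0 = 1, b_1 = 1.

K has 4 vertices, 4 edges.
rank ∂_0 = 0, rank ∂_1 = 3 ⇒ b_0 = 4 − 0 − 3 = 1; all invariant factors of ∂_1 are 1 so no torsion. So H_0 ≅ Z.
rank ∂_1 = 3, rank ∂_2 = 0 ⇒ b_1 = 4 − 3 − 0 = 1. So H_1 ≅ Z.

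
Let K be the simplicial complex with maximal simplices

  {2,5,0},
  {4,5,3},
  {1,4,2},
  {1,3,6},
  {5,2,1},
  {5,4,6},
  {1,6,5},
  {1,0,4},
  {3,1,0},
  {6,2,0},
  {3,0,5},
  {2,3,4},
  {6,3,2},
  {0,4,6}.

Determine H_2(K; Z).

Order the vertices as 0 < 1 < 2 < 3 < 4 < 5 < 6. Listing each simplex with vertices in this order, K has dimension 2 with simplices:

  0-simplices (7): [0], [1], [2], [3], [4], [5], [6]
  1-simplices (21): [0,1], [0,2], [0,3], [0,4], [0,5], [0,6], [1,2], [1,3], [1,4], [1,5], [1,6], [2,3], [2,4], [2,5], [2,6], [3,4], [3,5], [3,6], [4,5], [4,6], [5,6]
  2-simplices (14): [0,1,3], [0,1,4], [0,2,5], [0,2,6], [0,3,5], [0,4,6], [1,2,4], [1,2,5], [1,3,6], [1,5,6], [2,3,4], [2,3,6], [3,4,5], [4,5,6]

so the chain groups are C_0 ≅ Z^7, C_1 ≅ Z^21, C_2 ≅ Z^14.

∂_1: C_1 → C_0 is given by ∂[p,q] = [q] − [p].
The resulting 7×21 matrix has rank 6, and its Smith normal form has invariant factors (1,1,1,1,1,1).

Boundary ∂_2: C_2 → C_1 sends each 2-simplex [p,q,r] to [q,r] − [p,r] + [p,q]. For instance
  ∂[1,2,4] = [2,4] − [1,4] + [1,2],
  ∂[0,3,5] = [3,5] − [0,5] + [0,3].
This gives a 21×14 integer matrix of rank 13; reducing to Smith normal form yields diagonal entries (1,1,1,1,1,1,1,1,1,1,1,1,1).

Computing H_k = (kernel of ∂_k) / (image of ∂_{k+1}):

  H_2: rank ker ∂_2 − rank ∂_3 = (14 − 13) − 0 = 1, and there is no ∂_3, so H_2 ≅ Z.

H_2 ≅ Z.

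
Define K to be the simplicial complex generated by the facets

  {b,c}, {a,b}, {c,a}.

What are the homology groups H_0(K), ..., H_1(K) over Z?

K has 3 vertices, 3 edges.
rank ∂_0 = 0, rank ∂_1 = 2 ⇒ b_0 = 3 − 0 − 2 = 1; all invariant factors of ∂_1 are 1 so no torsion. So H_0 ≅ Z.
rank ∂_1 = 2, rank ∂_2 = 0 ⇒ b_1 = 3 − 2 − 0 = 1. So H_1 ≅ Z.

H_0 ≅ Z,  H_1 ≅ Z.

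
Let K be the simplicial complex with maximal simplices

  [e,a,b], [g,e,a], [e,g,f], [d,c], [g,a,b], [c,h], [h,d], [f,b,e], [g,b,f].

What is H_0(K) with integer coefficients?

Fix the vertex order a < b < c < d < e < f < g < h and write every simplex with vertices in increasing order. Then dim K = 2 and the simplices of K are:

  0-simplices (8): a, b, c, d, e, f, g, h
  1-simplices (12): ab, ae, ag, be, bf, bg, cd, ch, dh, ef, eg, fg
  2-simplices (6): abe, abg, aeg, bef, bfg, efg

Hence C_0 ≅ Z^8, C_1 ≅ Z^12, C_2 ≅ Z^6.

The boundary map ∂_1: C_1 → C_0 sends each edge [p,q] (with p < q) to q − p.
The 8×12 boundary matrix has rank 6 and Smith normal form diag(1,1,1,1,1,1).

Boundary ∂_2: C_2 → C_1 acts by ∂[p,q,r] = [q,r] − [p,r] + [p,q]. For instance
  ∂bfg = fg − bg + bf,
  ∂efg = fg − eg + ef.
This gives a 12×6 integer matrix of rank 5; reducing to Smith normal form yields diagonal entries (1,1,1,1,1).

Reading off H_k = ker ∂_k / im ∂_{k+1}:

  H_0: rank C_0 − rank ∂_1 = 8 − 6 = 2, and the invariant factors of ∂_1 are all 1, so H_0 ≅ Z^2.

H_0 = Z^2.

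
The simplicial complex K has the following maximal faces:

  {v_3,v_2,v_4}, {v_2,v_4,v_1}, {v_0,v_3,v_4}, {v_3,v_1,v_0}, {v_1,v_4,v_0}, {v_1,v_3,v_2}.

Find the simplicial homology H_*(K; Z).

Fix the vertex order v_0 < v_1 < v_2 < v_3 < v_4 and write every simplex with vertices in increasing order. Then dim K = 2 and the simplices of K are:

  0-simplices (5): [v_0], [v_1], [v_2], [v_3], [v_4]
  1-simplices (9): [v_0,v_1], [v_0,v_3], [v_0,v_4], [v_1,v_2], [v_1,v_3], [v_1,v_4], [v_2,v_3], [v_2,v_4], [v_3,v_4]
  2-simplices (6): [v_0,v_1,v_3], [v_0,v_1,v_4], [v_0,v_3,v_4], [v_1,v_2,v_3], [v_1,v_2,v_4], [v_2,v_3,v_4]

so the chain groups are C_0 ≅ Z^5, C_1 ≅ Z^9, C_2 ≅ Z^6.

∂_1: C_1 → C_0 is given by ∂[p,q] = [q] − [p]. For instance
  ∂[v_1,v_2] = [v_2] − [v_1].
As a 5×9 matrix over Z this has rank 4, with invariant factors (1,1,1,1).

Boundary ∂_2: C_2 → C_1 sends each 2-simplex [p,q,r] to [q,r] − [p,r] + [p,q]. For instance
  ∂[v_0,v_1,v_4] = [v_1,v_4] − [v_0,v_4] + [v_0,v_1],
  ∂[v_1,v_2,v_4] = [v_2,v_4] − [v_1,v_4] + [v_1,v_2].
This gives a 9×6 integer matrix of rank 5; reducing to Smith normal form yields diagonal entries (1,1,1,1,1).

Now H_k = ker ∂_k / im ∂_{k+1}, so:

  H_0: rank C_0 − rank ∂_1 = 5 − 4 = 1, and the invariant factors of ∂_1 are all 1, so H_0 = Z.
  H_1: rank ker ∂_1 − rank ∂_2 = (9 − 4) − 5 = 0, and the invariant factors of ∂_2 are all 1, so H_1 = 0.
  H_2: rank ker ∂_2 − rank ∂_3 = (6 − 5) − 0 = 1, and there is no ∂_3, so H_2 = Z.

As a check, the Euler characteristic is 5 − 9 + 6 = 2, which agrees with 1 − 0 + 1 = 2.
(K is a triangulation of the 2-sphere S^2.)

H_0 = Z,  H_1 = 0,  H_2 = Z.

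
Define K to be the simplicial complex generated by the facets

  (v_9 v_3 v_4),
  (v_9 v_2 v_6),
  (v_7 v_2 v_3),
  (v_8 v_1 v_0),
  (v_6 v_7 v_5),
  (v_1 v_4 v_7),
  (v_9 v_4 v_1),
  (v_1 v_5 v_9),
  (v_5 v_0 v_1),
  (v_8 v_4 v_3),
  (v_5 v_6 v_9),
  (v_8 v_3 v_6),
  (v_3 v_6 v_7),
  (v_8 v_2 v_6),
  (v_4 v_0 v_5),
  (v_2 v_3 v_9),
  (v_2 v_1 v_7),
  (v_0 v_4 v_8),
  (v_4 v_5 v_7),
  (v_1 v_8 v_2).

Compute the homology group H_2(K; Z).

H_2 ≅ 0.

Order the vertices as v_0 < v_1 < v_2 < v_3 < v_4 < v_5 < v_6 < v_7 < v_8 < v_9. Listing each simplex with vertices in this order, K has dimension 2 with simplices:

  0-simplices (10): [v_0], [v_1], [v_2], [v_3], [v_4], [v_5], [v_6], [v_7], [v_8], [v_9]
  1-simplices (30): (30 of them)
  2-simplices (20): (20 of them)

Hence C_0 ≅ Z^10, C_1 ≅ Z^30, C_2 ≅ Z^20.

The boundary map ∂_1: C_1 → C_0 sends each edge [p,q] (with p < q) to q − p. For instance
  ∂[v_2,v_7] = [v_7] − [v_2].
The 10×30 boundary matrix has rank 9 and Smith normal form diag(1,1,1,1,1,1,1,1,1).

Boundary ∂_2: C_2 → C_1 acts by ∂[p,q,r] = [q,r] − [p,r] + [p,q]. For instance
  ∂[v_4,v_5,v_7] = [v_5,v_7] − [v_4,v_7] + [v_4,v_5],
  ∂[v_0,v_4,v_5] = [v_4,v_5] − [v_0,v_5] + [v_0,v_4].
The resulting 30×20 matrix has rank 20, and its Smith normal form has invariant factors (1,1,1,1,1,1,1,1,1,1,1,1,1,1,1,1,1,1,1,2).

Now H_k = ker ∂_k / im ∂_{k+1}, so:

  H_2: rank ker ∂_2 − rank ∂_3 = (20 − 20) − 0 = 0, and there is no ∂_3, so H_2 = 0.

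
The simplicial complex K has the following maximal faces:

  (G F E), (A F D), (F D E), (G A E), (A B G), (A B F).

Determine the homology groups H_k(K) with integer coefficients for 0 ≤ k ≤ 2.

We work with the vertex ordering A < B < D < E < F < G. The simplices of K, each written with vertices in increasing order, are:

  0-simplices (6): A, B, D, E, F, G
  1-simplices (12): AB, AD, AE, AF, AG, BF, BG, DE, DF, EF, EG, FG
  2-simplices (6): ABF, ABG, ADF, AEG, DEF, EFG

so the chain groups are C_0 ≅ Z^6, C_1 ≅ Z^12, C_2 ≅ Z^6.

The boundary map ∂_1: C_1 → C_0 is given by ∂[p,q] = [q] − [p]. For instance
  ∂EG = G − E.
The resulting 6×12 matrix has rank 5, and its Smith normal form has invariant factors (1,1,1,1,1).

The boundary map ∂_2: C_2 → C_1 sends each 2-simplex [p,q,r] to [q,r] − [p,r] + [p,q]. For instance
  ∂EFG = FG − EG + EF,
  ∂AEG = EG − AG + AE.
The resulting 12×6 matrix has rank 6, and its Smith normal form has invariant factors (1,1,1,1,1,1).

Computing H_k = (kernel of ∂_k) / (image of ∂_{k+1}):

  H_0: rank C_0 − rank ∂_1 = 6 − 5 = 1, and the invariant factors of ∂_1 are all 1, so H_0 = Z.
  H_1: rank ker ∂_1 − rank ∂_2 = (12 − 5) − 6 = 1, and the invariant factors of ∂_2 are all 1, so H_1 = Z.
  H_2: rank ker ∂_2 − rank ∂_3 = (6 − 6) − 0 = 0, and there is no ∂_3, so H_2 = 0.

As a check, the Euler characteristic is 6 − 12 + 6 = 0, which agrees with 1 − 1 + 0 = 0.

H_0 ≅ Z,  H_1 ≅ Z,  H_2 = 0.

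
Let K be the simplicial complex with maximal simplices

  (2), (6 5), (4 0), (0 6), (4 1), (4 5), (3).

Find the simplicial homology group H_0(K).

Fix the vertex order 0 < 1 < 2 < 3 < 4 < 5 < 6 and write every simplex with vertices in increasing order. Then dim K = 1 and the simplices of K are:

  0-simplices (7): [0], [1], [2], [3], [4], [5], [6]
  1-simplices (5): [0,4], [0,6], [1,4], [4,5], [5,6]

giving chain groups C_0 ≅ Z^7, C_1 ≅ Z^5.

Boundary ∂_1: C_1 → C_0 maps an edge to its endpoints' difference, ∂[p,q] = q − p. For instance
  ∂[0,6] = [6] − [0].
The 7×5 boundary matrix has rank 4 and Smith normal form diag(1,1,1,1).

Reading off H_k = ker ∂_k / im ∂_{k+1}:

  H_0: rank C_0 − rank ∂_1 = 7 − 4 = 3, and the invariant factors of ∂_1 are all 1, so H_0 = Z^3.

H_0 = Z^3.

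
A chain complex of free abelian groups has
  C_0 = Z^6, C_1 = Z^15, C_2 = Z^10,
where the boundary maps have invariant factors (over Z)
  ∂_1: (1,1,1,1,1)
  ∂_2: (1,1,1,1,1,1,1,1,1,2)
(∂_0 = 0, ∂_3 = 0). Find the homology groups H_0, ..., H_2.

H_0 ≅ Z,  H_1 ≅ Z_2,  H_2 = 0.

H_0: b_0 = 6 − 0 − 5 = 1; torsion from ∂_1 factors > 1: none. So H_0 ≅ Z.
H_1: b_1 = 15 − 5 − 10 = 0; torsion from ∂_2 factors > 1: [2]. So H_1 ≅ Z_2.
H_2: b_2 = 10 − 10 − 0 = 0; torsion from ∂_3 factors > 1: none. So H_2 ≅ 0.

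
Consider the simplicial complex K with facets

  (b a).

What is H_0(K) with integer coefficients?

We work with the vertex ordering a < b. The simplices of K, each written with vertices in increasing order, are:

  0-simplices (2): a, b
  1-simplices (1): ab

giving chain groups C_0 ≅ Z^2, C_1 ≅ Z^1.

Boundary ∂_1: C_1 → C_0 is given by ∂[p,q] = [q] − [p].
The 2×1 boundary matrix has rank 1 and Smith normal form diag(1).

Computing H_k = (kernel of ∂_k) / (image of ∂_{k+1}):

  H_0: rank C_0 − rank ∂_1 = 2 − 1 = 1, and the invariant factors of ∂_1 are all 1, so H_0 = Z.

H_0 ≅ Z.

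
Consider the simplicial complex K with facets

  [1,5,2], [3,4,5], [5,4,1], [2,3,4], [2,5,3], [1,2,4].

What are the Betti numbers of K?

b_0 = 1, b_1 = 0, b_2 = 1.

Fix the vertex order 1 < 2 < 3 < 4 < 5 and write every simplex with vertices in increasing order. Then dim K = 2 and the simplices of K are:

  0-simplices (5): [1], [2], [3], [4], [5]
  1-simplices (9): [1,2], [1,4], [1,5], [2,3], [2,4], [2,5], [3,4], [3,5], [4,5]
  2-simplices (6): [1,2,4], [1,2,5], [1,4,5], [2,3,4], [2,3,5], [3,4,5]

so the chain groups are C_0 ≅ Z^5, C_1 ≅ Z^9, C_2 ≅ Z^6.

Boundary ∂_1: C_1 → C_0 is given by ∂[p,q] = [q] − [p]. For instance
  ∂[2,4] = [4] − [2].
As a 5×9 matrix over Z this has rank 4, with invariant factors (1,1,1,1).

Boundary ∂_2: C_2 → C_1 maps a triangle to the signed sum of its edges. For instance
  ∂[1,4,5] = [4,5] − [1,5] + [1,4],
  ∂[2,3,5] = [3,5] − [2,5] + [2,3].
The resulting 9×6 matrix has rank 5, and its Smith normal form has invariant factors (1,1,1,1,1).

Reading off H_k = ker ∂_k / im ∂_{k+1}:

  H_0: rank C_0 − rank ∂_1 = 5 − 4 = 1, and the invariant factors of ∂_1 are all 1, so H_0 = Z.
  H_1: rank ker ∂_1 − rank ∂_2 = (9 − 4) − 5 = 0, and the invariant factors of ∂_2 are all 1, so H_1 = 0.
  H_2: rank ker ∂_2 − rank ∂_3 = (6 − 5) − 0 = 1, and there is no ∂_3, so H_2 = Z.

Hence the Betti numbers are b_0 = 1, b_1 = 0, b_2 = 1.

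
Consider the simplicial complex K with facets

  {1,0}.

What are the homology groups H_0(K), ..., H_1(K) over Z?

H_0 ≅ Z,  H_1 = 0.

We work with the vertex ordering 0 < 1. The simplices of K, each written with vertices in increasing order, are:

  0-simplices (2): [0], [1]
  1-simplices (1): [0,1]

so the chain groups are C_0 ≅ Z^2, C_1 ≅ Z^1.

∂_1: C_1 → C_0 is given by ∂[p,q] = [q] − [p]. For instance
  ∂[0,1] = [1] − [0].
This gives a 2×1 integer matrix of rank 1; reducing to Smith normal form yields diagonal entries (1).

Now H_k = ker ∂_k / im ∂_{k+1}, so:

  H_0: rank C_0 − rank ∂_1 = 2 − 1 = 1, and the invariant factors of ∂_1 are all 1, so H_0 = Z.
  H_1: rank ker ∂_1 − rank ∂_2 = (1 − 1) − 0 = 0, and there is no ∂_2, so H_1 = 0.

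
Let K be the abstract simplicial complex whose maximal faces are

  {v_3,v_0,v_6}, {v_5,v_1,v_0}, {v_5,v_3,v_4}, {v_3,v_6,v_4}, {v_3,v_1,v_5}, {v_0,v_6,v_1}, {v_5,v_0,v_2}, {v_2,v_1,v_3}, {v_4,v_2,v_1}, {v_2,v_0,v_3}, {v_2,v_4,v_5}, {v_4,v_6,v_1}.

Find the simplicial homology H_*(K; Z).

H_0 ≅ Z,  H_1 ≅ Z_2,  H_2 = 0.

Order the vertices as v_0 < v_1 < v_2 < v_3 < v_4 < v_5 < v_6. Listing each simplex with vertices in this order, K has dimension 2 with simplices:

  0-simplices (7): [v_0], [v_1], [v_2], [v_3], [v_4], [v_5], [v_6]
  1-simplices (18): (18 of them)
  2-simplices (12): (12 of them)

so the chain groups are C_0 ≅ Z^7, C_1 ≅ Z^18, C_2 ≅ Z^12.

∂_1: C_1 → C_0 maps an edge to its endpoints' difference, ∂[p,q] = q − p. For instance
  ∂[v_0,v_2] = [v_2] − [v_0].
As a 7×18 matrix over Z this has rank 6, with invariant factors (1,1,1,1,1,1).

∂_2: C_2 → C_1 acts by ∂[p,q,r] = [q,r] − [p,r] + [p,q]. For instance
  ∂[v_1,v_2,v_3] = [v_2,v_3] − [v_1,v_3] + [v_1,v_2],
  ∂[v_2,v_4,v_5] = [v_4,v_5] − [v_2,v_5] + [v_2,v_4].
This gives a 18×12 integer matrix of rank 12; reducing to Smith normal form yields diagonal entries (1,1,1,1,1,1,1,1,1,1,1,2).

Reading off H_k = ker ∂_k / im ∂_{k+1}:

  H_0: rank C_0 − rank ∂_1 = 7 − 6 = 1, and the invariant factors of ∂_1 are all 1, so H_0 ≅ Z.
  H_1: rank ker ∂_1 − rank ∂_2 = (18 − 6) − 12 = 0, and ∂_2 has invariant factor 2 > 1, so H_1 ≅ Z_2.
  H_2: rank ker ∂_2 − rank ∂_3 = (12 − 12) − 0 = 0, and there is no ∂_3, so H_2 ≅ 0.

As a check, the Euler characteristic is 7 − 18 + 12 = 1, which agrees with 1 − 0 + 0 = 1.
(K is a triangulation of the real projective plane RP^2.)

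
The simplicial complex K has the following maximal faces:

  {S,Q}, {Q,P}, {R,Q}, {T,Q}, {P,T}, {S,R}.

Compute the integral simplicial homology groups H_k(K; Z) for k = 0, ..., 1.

We work with the vertex ordering P < Q < R < S < T. The simplices of K, each written with vertices in increasing order, are:

  0-simplices (5): P, Q, R, S, T
  1-simplices (6): PQ, PT, QR, QS, QT, RS

giving chain groups C_0 ≅ Z^5, C_1 ≅ Z^6.

The boundary map ∂_1: C_1 → C_0 sends each edge [p,q] (with p < q) to q − p.
The 5×6 boundary matrix has rank 4 and Smith normal form diag(1,1,1,1).

Reading off H_k = ker ∂_k / im ∂_{k+1}:

  H_0: rank C_0 − rank ∂_1 = 5 − 4 = 1, and the invariant factors of ∂_1 are all 1, so H_0 ≅ Z.
  H_1: rank ker ∂_1 − rank ∂_2 = (6 − 4) − 0 = 2, and there is no ∂_2, so H_1 ≅ Z^2.

H_0 = Z,  H_1 = Z^2.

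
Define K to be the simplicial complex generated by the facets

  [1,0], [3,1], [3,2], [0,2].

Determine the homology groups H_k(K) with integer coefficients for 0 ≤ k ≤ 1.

K has 4 vertices, 4 edges.
rank ∂_0 = 0, rank ∂_1 = 3 ⇒ b_0 = 4 − 0 − 3 = 1; all invariant factors of ∂_1 are 1 so no torsion. So H_0 ≅ Z.
rank ∂_1 = 3, rank ∂_2 = 0 ⇒ b_1 = 4 − 3 − 0 = 1. So H_1 ≅ Z.

H_0 ≅ Z,  H_1 ≅ Z.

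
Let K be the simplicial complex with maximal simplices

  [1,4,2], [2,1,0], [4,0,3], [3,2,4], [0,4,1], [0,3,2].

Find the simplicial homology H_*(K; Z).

H_0 ≅ Z,  H_1 = 0,  H_2 ≅ Z.

Order the vertices as 0 < 1 < 2 < 3 < 4. Listing each simplex with vertices in this order, K has dimension 2 with simplices:

  0-simplices (5): [0], [1], [2], [3], [4]
  1-simplices (9): [0,1], [0,2], [0,3], [0,4], [1,2], [1,4], [2,3], [2,4], [3,4]
  2-simplices (6): [0,1,2], [0,1,4], [0,2,3], [0,3,4], [1,2,4], [2,3,4]

Hence C_0 ≅ Z^5, C_1 ≅ Z^9, C_2 ≅ Z^6.

The boundary map ∂_1: C_1 → C_0 sends each edge [p,q] (with p < q) to q − p. For instance
  ∂[0,4] = [4] − [0].
This gives a 5×9 integer matrix of rank 4; reducing to Smith normal form yields diagonal entries (1,1,1,1).

Boundary ∂_2: C_2 → C_1 sends each 2-simplex [p,q,r] to [q,r] − [p,r] + [p,q]. For instance
  ∂[2,3,4] = [3,4] − [2,4] + [2,3],
  ∂[0,1,2] = [1,2] − [0,2] + [0,1].
The 9×6 boundary matrix has rank 5 and Smith normal form diag(1,1,1,1,1).

Now H_k = ker ∂_k / im ∂_{k+1}, so:

  H_0: rank C_0 − rank ∂_1 = 5 − 4 = 1, and the invariant factors of ∂_1 are all 1, so H_0 ≅ Z.
  H_1: rank ker ∂_1 − rank ∂_2 = (9 − 4) − 5 = 0, and the invariant factors of ∂_2 are all 1, so H_1 ≅ 0.
  H_2: rank ker ∂_2 − rank ∂_3 = (6 − 5) − 0 = 1, and there is no ∂_3, so H_2 ≅ Z.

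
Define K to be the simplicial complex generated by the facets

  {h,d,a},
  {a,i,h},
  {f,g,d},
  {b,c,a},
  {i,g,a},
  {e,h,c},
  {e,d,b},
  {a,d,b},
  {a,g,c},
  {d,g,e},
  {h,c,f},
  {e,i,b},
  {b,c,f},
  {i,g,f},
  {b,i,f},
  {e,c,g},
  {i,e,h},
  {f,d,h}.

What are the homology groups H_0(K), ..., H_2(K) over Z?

H_0 ≅ Z,  H_1 ≅ Z^2,  H_2 ≅ Z.

K has 9 vertices, 27 edges, 18 triangles.
rank ∂_0 = 0, rank ∂_1 = 8 ⇒ b_0 = 9 − 0 − 8 = 1; all invariant factors of ∂_1 are 1 so no torsion. So H_0 = Z.
rank ∂_1 = 8, rank ∂_2 = 17 ⇒ b_1 = 27 − 8 − 17 = 2; all invariant factors of ∂_2 are 1 so no torsion. So H_1 = Z^2.
rank ∂_2 = 17, rank ∂_3 = 0 ⇒ b_2 = 18 − 17 − 0 = 1. So H_2 = Z.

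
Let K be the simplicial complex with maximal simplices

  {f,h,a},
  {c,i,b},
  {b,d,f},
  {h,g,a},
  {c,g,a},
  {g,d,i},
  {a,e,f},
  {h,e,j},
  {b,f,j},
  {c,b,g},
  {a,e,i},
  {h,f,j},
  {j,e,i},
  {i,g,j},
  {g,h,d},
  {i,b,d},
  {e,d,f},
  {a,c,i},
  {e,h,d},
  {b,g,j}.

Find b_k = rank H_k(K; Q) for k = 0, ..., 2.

Order the vertices as a < b < c < d < e < f < g < h < i < j. Listing each simplex with vertices in this order, K has dimension 2 with simplices:

  0-simplices (10): a, b, c, d, e, f, g, h, i, j
  1-simplices (30): ac, ae, af, ag, ah, ai, bc, bd, bf, bg, bi, bj, cg, ci, de, df, dg, dh, di, ef, eh, ei, ej, fh, fj, gh, gi, gj, hj, ij
  2-simplices (20): acg, aci, aef, aei, afh, agh, bcg, bci, bdf, bdi, bfj, bgj, def, deh, dgh, dgi, ehj, eij, fhj, gij

so the chain groups are C_0 ≅ Z^10, C_1 ≅ Z^30, C_2 ≅ Z^20.

∂_1: C_1 → C_0 sends each edge [p,q] (with p < q) to q − p.
As a 10×30 matrix over Z this has rank 9, with invariant factors (1,1,1,1,1,1,1,1,1).

∂_2: C_2 → C_1 maps a triangle to the signed sum of its edges. For instance
  ∂gij = ij − gj + gi,
  ∂deh = eh − dh + de.
As a 30×20 matrix over Z this has rank 20, with invariant factors (1,1,1,1,1,1,1,1,1,1,1,1,1,1,1,1,1,1,1,2).

Computing H_k = (kernel of ∂_k) / (image of ∂_{k+1}):

  H_0: rank C_0 − rank ∂_1 = 10 − 9 = 1, and the invariant factors of ∂_1 are all 1, so H_0 = Z.
  H_1: rank ker ∂_1 − rank ∂_2 = (30 − 9) − 20 = 1, and ∂_2 has invariant factor 2 > 1, so H_1 = Z ⊕ Z/2.
  H_2: rank ker ∂_2 − rank ∂_3 = (20 − 20) − 0 = 0, and there is no ∂_3, so H_2 = 0.

Hence the Betti numbers are b_0 = 1, b_1 = 1, b_2 = 0.

b_0 = 1, b_1 = 1, b_2 = 0.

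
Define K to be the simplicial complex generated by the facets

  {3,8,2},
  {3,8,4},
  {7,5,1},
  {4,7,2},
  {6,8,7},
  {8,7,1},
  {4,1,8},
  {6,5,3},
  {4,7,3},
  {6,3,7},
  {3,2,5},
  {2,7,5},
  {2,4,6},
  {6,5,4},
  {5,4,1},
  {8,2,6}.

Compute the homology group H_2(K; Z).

H_2 ≅ Z.

Order the vertices as 1 < 2 < 3 < 4 < 5 < 6 < 7 < 8. Listing each simplex with vertices in this order, K has dimension 2 with simplices:

  0-simplices (8): [1], [2], [3], [4], [5], [6], [7], [8]
  1-simplices (24): (24 of them)
  2-simplices (16): [1,4,5], [1,4,8], [1,5,7], [1,7,8], [2,3,5], [2,3,8], [2,4,6], [2,4,7], [2,5,7], [2,6,8], [3,4,7], [3,4,8], [3,5,6], [3,6,7], [4,5,6], [6,7,8]

so the chain groups are C_0 ≅ Z^8, C_1 ≅ Z^24, C_2 ≅ Z^16.

∂_1: C_1 → C_0 sends each edge [p,q] (with p < q) to q − p.
The resulting 8×24 matrix has rank 7, and its Smith normal form has invariant factors (1,1,1,1,1,1,1).

∂_2: C_2 → C_1 sends each 2-simplex [p,q,r] to [q,r] − [p,r] + [p,q]. For instance
  ∂[4,5,6] = [5,6] − [4,6] + [4,5],
  ∂[3,6,7] = [6,7] − [3,7] + [3,6].
As a 24×16 matrix over Z this has rank 15, with invariant factors (1,1,1,1,1,1,1,1,1,1,1,1,1,1,1).

Reading off H_k = ker ∂_k / im ∂_{k+1}:

  H_2: rank ker ∂_2 − rank ∂_3 = (16 − 15) − 0 = 1, and there is no ∂_3, so H_2 = Z.

(K is a triangulation of the torus T^2.)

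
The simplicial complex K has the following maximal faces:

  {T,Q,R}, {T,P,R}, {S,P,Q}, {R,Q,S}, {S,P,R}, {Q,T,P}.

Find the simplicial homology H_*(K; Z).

H_0 ≅ Z,  H_1 = 0,  H_2 ≅ Z.

Take the total order P < Q < R < S < T on the vertex set. Then K (dimension 2) consists of the simplices:

  0-simplices (5): P, Q, R, S, T
  1-simplices (9): PQ, PR, PS, PT, QR, QS, QT, RS, RT
  2-simplices (6): PQS, PQT, PRS, PRT, QRS, QRT

so the chain groups are C_0 ≅ Z^5, C_1 ≅ Z^9, C_2 ≅ Z^6.

The boundary map ∂_1: C_1 → C_0 is given by ∂[p,q] = [q] − [p]. For instance
  ∂PT = T − P.
The resulting 5×9 matrix has rank 4, and its Smith normal form has invariant factors (1,1,1,1).

Boundary ∂_2: C_2 → C_1 sends each 2-simplex [p,q,r] to [q,r] − [p,r] + [p,q]. For instance
  ∂PQS = QS − PS + PQ,
  ∂QRS = RS − QS + QR.
The 9×6 boundary matrix has rank 5 and Smith normal form diag(1,1,1,1,1).

From H_k ≅ ker(∂_k) / im(∂_{k+1}) we obtain:

  H_0: rank C_0 − rank ∂_1 = 5 − 4 = 1, and the invariant factors of ∂_1 are all 1, so H_0 ≅ Z.
  H_1: rank ker ∂_1 − rank ∂_2 = (9 − 4) − 5 = 0, and the invariant factors of ∂_2 are all 1, so H_1 ≅ 0.
  H_2: rank ker ∂_2 − rank ∂_3 = (6 − 5) − 0 = 1, and there is no ∂_3, so H_2 ≅ Z.

(K is a triangulation of the 2-sphere S^2.)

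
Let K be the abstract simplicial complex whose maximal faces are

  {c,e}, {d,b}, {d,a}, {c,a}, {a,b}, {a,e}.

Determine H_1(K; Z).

K has 5 vertices, 6 edges.
rank ∂_1 = 4, rank ∂_2 = 0 ⇒ b_1 = 6 − 4 − 0 = 2. So H_1 = Z^2.

H_1 ≅ Z^2.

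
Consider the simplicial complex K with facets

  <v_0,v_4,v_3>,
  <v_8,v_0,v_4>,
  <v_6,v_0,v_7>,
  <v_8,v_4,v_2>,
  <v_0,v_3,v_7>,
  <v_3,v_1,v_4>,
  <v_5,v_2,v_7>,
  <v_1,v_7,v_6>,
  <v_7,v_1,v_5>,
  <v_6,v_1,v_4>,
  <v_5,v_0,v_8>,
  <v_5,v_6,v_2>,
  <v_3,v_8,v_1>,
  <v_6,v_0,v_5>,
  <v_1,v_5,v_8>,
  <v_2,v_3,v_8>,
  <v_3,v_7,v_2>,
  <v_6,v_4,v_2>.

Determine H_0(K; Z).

We work with the vertex ordering v_0 < v_1 < v_2 < v_3 < v_4 < v_5 < v_6 < v_7 < v_8. The simplices of K, each written with vertices in increasing order, are:

  0-simplices (9): [v_0], [v_1], [v_2], [v_3], [v_4], [v_5], [v_6], [v_7], [v_8]
  1-simplices (27): (27 of them)
  2-simplices (18): (18 of them)

Hence C_0 ≅ Z^9, C_1 ≅ Z^27, C_2 ≅ Z^18.

Boundary ∂_1: C_1 → C_0 is given by ∂[p,q] = [q] − [p].
This gives a 9×27 integer matrix of rank 8; reducing to Smith normal form yields diagonal entries (1,1,1,1,1,1,1,1).

Boundary ∂_2: C_2 → C_1 maps a triangle to the signed sum of its edges. For instance
  ∂[v_1,v_6,v_7] = [v_6,v_7] − [v_1,v_7] + [v_1,v_6],
  ∂[v_1,v_3,v_4] = [v_3,v_4] − [v_1,v_4] + [v_1,v_3].
This gives a 27×18 integer matrix of rank 18; reducing to Smith normal form yields diagonal entries (1,1,1,1,1,1,1,1,1,1,1,1,1,1,1,1,1,2).

Reading off H_k = ker ∂_k / im ∂_{k+1}:

  H_0: rank C_0 − rank ∂_1 = 9 − 8 = 1, and the invariant factors of ∂_1 are all 1, so H_0 = Z.

(K is a triangulation of the Klein bottle.)

H_0 = Z.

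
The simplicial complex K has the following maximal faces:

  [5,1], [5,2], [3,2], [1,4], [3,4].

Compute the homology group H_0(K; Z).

H_0 = Z.

We work with the vertex ordering 1 < 2 < 3 < 4 < 5. The simplices of K, each written with vertices in increasing order, are:

  0-simplices (5): [1], [2], [3], [4], [5]
  1-simplices (5): [1,4], [1,5], [2,3], [2,5], [3,4]

giving chain groups C_0 ≅ Z^5, C_1 ≅ Z^5.

The boundary map ∂_1: C_1 → C_0 maps an edge to its endpoints' difference, ∂[p,q] = q − p.
This gives a 5×5 integer matrix of rank 4; reducing to Smith normal form yields diagonal entries (1,1,1,1).

From H_k ≅ ker(∂_k) / im(∂_{k+1}) we obtain:

  H_0: rank C_0 − rank ∂_1 = 5 − 4 = 1, and the invariant factors of ∂_1 are all 1, so H_0 = Z.

(K is a triangulation of the circle S^1.)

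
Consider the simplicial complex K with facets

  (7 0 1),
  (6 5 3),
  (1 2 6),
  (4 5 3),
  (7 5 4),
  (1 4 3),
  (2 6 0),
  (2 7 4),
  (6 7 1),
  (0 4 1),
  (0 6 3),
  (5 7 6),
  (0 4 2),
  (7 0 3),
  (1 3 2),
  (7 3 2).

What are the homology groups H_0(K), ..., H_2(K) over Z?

Fix the vertex order 0 < 1 < 2 < 3 < 4 < 5 < 6 < 7 and write every simplex with vertices in increasing order. Then dim K = 2 and the simplices of K are:

  0-simplices (8): [0], [1], [2], [3], [4], [5], [6], [7]
  1-simplices (24): (24 of them)
  2-simplices (16): [0,1,4], [0,1,7], [0,2,4], [0,2,6], [0,3,6], [0,3,7], [1,2,3], [1,2,6], [1,3,4], [1,6,7], [2,3,7], [2,4,7], [3,4,5], [3,5,6], [4,5,7], [5,6,7]

Hence C_0 ≅ Z^8, C_1 ≅ Z^24, C_2 ≅ Z^16.

∂_1: C_1 → C_0 sends each edge [p,q] (with p < q) to q − p. For instance
  ∂[1,3] = [3] − [1].
This gives a 8×24 integer matrix of rank 7; reducing to Smith normal form yields diagonal entries (1,1,1,1,1,1,1).

∂_2: C_2 → C_1 maps a triangle to the signed sum of its edges. For instance
  ∂[3,4,5] = [4,5] − [3,5] + [3,4],
  ∂[2,3,7] = [3,7] − [2,7] + [2,3].
The 24×16 boundary matrix has rank 15 and Smith normal form diag(1,1,1,1,1,1,1,1,1,1,1,1,1,1,1).

Computing H_k = (kernel of ∂_k) / (image of ∂_{k+1}):

  H_0: rank C_0 − rank ∂_1 = 8 − 7 = 1, and the invariant factors of ∂_1 are all 1, so H_0 = Z.
  H_1: rank ker ∂_1 − rank ∂_2 = (24 − 7) − 15 = 2, and the invariant factors of ∂_2 are all 1, so H_1 = Z^2.
  H_2: rank ker ∂_2 − rank ∂_3 = (16 − 15) − 0 = 1, and there is no ∂_3, so H_2 = Z.

As a check, the Euler characteristic is 8 − 24 + 16 = 0, which agrees with 1 − 2 + 1 = 0.
(K is a triangulation of the torus T^2.)

H_0 ≅ Z,  H_1 ≅ Z^2,  H_2 ≅ Z.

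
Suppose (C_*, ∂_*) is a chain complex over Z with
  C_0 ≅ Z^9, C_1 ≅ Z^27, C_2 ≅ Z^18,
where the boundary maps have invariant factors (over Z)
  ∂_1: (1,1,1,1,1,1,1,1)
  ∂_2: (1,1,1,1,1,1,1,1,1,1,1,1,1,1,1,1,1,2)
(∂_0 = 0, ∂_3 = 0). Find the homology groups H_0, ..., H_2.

H_0 ≅ Z,  H_1 ≅ Z ⊕ Z/2Z,  H_2 = 0.

H_0: b_0 = 9 − 0 − 8 = 1; torsion from ∂_1 factors > 1: none. So H_0 ≅ Z.
H_1: b_1 = 27 − 8 − 18 = 1; torsion from ∂_2 factors > 1: [2]. So H_1 ≅ Z ⊕ Z/2Z.
H_2: b_2 = 18 − 18 − 0 = 0; torsion from ∂_3 factors > 1: none. So H_2 ≅ 0.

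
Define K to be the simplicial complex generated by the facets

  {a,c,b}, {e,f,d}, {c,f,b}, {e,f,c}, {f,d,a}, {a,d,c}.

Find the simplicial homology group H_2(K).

H_2 = 0.

K has 6 vertices, 12 edges, 6 triangles.
rank ∂_2 = 6, rank ∂_3 = 0 ⇒ b_2 = 6 − 6 − 0 = 0. So H_2 ≅ 0.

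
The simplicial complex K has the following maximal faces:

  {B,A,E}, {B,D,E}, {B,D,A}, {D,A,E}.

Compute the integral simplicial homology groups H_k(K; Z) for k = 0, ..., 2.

H_0 ≅ Z,  H_1 = 0,  H_2 ≅ Z.

Fix the vertex order A < B < D < E and write every simplex with vertices in increasing order. Then dim K = 2 and the simplices of K are:

  0-simplices (4): A, B, D, E
  1-simplices (6): AB, AD, AE, BD, BE, DE
  2-simplices (4): ABD, ABE, ADE, BDE

giving chain groups C_0 ≅ Z^4, C_1 ≅ Z^6, C_2 ≅ Z^4.

∂_1: C_1 → C_0 is given by ∂[p,q] = [q] − [p].
The 4×6 boundary matrix has rank 3 and Smith normal form diag(1,1,1).

∂_2: C_2 → C_1 sends each 2-simplex [p,q,r] to [q,r] − [p,r] + [p,q]. For instance
  ∂ABE = BE − AE + AB,
  ∂ABD = BD − AD + AB.
As a 6×4 matrix over Z this has rank 3, with invariant factors (1,1,1).

Computing H_k = (kernel of ∂_k) / (image of ∂_{k+1}):

  H_0: rank C_0 − rank ∂_1 = 4 − 3 = 1, and the invariant factors of ∂_1 are all 1, so H_0 = Z.
  H_1: rank ker ∂_1 − rank ∂_2 = (6 − 3) − 3 = 0, and the invariant factors of ∂_2 are all 1, so H_1 = 0.
  H_2: rank ker ∂_2 − rank ∂_3 = (4 − 3) − 0 = 1, and there is no ∂_3, so H_2 = Z.

As a check, the Euler characteristic is 4 − 6 + 4 = 2, which agrees with 1 − 0 + 1 = 2.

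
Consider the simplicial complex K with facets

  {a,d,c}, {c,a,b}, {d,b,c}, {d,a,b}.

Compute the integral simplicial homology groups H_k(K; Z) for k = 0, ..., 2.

H_0 = Z,  H_1 = 0,  H_2 = Z.

K has 4 vertices, 6 edges, 4 triangles.
rank ∂_0 = 0, rank ∂_1 = 3 ⇒ b_0 = 4 − 0 − 3 = 1; all invariant factors of ∂_1 are 1 so no torsion. So H_0 = Z.
rank ∂_1 = 3, rank ∂_2 = 3 ⇒ b_1 = 6 − 3 − 3 = 0; all invariant factors of ∂_2 are 1 so no torsion. So H_1 = 0.
rank ∂_2 = 3, rank ∂_3 = 0 ⇒ b_2 = 4 − 3 − 0 = 1. So H_2 = Z.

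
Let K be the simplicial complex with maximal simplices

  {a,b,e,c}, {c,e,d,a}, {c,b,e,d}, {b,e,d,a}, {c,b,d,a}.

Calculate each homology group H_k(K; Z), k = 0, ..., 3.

Take the total order a < b < c < d < e on the vertex set. Then K (dimension 3) consists of the simplices:

  0-simplices (5): a, b, c, d, e
  1-simplices (10): ab, ac, ad, ae, bc, bd, be, cd, ce, de
  2-simplices (10): abc, abd, abe, acd, ace, ade, bcd, bce, bde, cde
  3-simplices (5): abcd, abce, abde, acde, bcde

Hence C_0 ≅ Z^5, C_1 ≅ Z^10, C_2 ≅ Z^10, C_3 ≅ Z^5.

Boundary ∂_1: C_1 → C_0 is given by ∂[p,q] = [q] − [p].
The 5×10 boundary matrix has rank 4 and Smith normal form diag(1,1,1,1).

The boundary map ∂_2: C_2 → C_1 sends each 2-simplex [p,q,r] to [q,r] − [p,r] + [p,q]. For instance
  ∂abd = bd − ad + ab,
  ∂bce = ce − be + bc.
As a 10×10 matrix over Z this has rank 6, with invariant factors (1,1,1,1,1,1).

The boundary map ∂_3: C_3 → C_2 sends each 3-simplex σ to the alternating sum Σ_i (−1)^i (σ with its i-th vertex removed). For instance
  ∂abde = bde − ade + abe − abd,
  ∂bcde = cde − bde + bce − bcd.
The 10×5 boundary matrix has rank 4 and Smith normal form diag(1,1,1,1).

From H_k ≅ ker(∂_k) / im(∂_{k+1}) we obtain:

  H_0: rank C_0 − rank ∂_1 = 5 − 4 = 1, and the invariant factors of ∂_1 are all 1, so H_0 = Z.
  H_1: rank ker ∂_1 − rank ∂_2 = (10 − 4) − 6 = 0, and the invariant factors of ∂_2 are all 1, so H_1 = 0.
  H_2: rank ker ∂_2 − rank ∂_3 = (10 − 6) − 4 = 0, and the invariant factors of ∂_3 are all 1, so H_2 = 0.
  H_3: rank ker ∂_3 − rank ∂_4 = (5 − 4) − 0 = 1, and there is no ∂_4, so H_3 = Z.

As a check, the Euler characteristic is 5 − 10 + 10 − 5 = 0, which agrees with 1 − 0 + 0 − 1 = 0.
(K is a triangulation of the 3-sphere S^3.)

H_0 ≅ Z,  H_1 = 0,  H_2 = 0,  H_3 ≅ Z.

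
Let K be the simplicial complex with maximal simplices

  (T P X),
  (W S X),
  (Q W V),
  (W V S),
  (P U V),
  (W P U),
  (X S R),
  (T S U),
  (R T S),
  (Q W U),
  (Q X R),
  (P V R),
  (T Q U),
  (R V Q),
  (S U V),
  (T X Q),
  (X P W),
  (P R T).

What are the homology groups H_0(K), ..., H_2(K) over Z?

Fix the vertex order P < Q < R < S < T < U < V < W < X and write every simplex with vertices in increasing order. Then dim K = 2 and the simplices of K are:

  0-simplices (9): P, Q, R, S, T, U, V, W, X
  1-simplices (27): PR, PT, PU, PV, PW, PX, QR, QT, QU, QV, QW, QX, RS, RT, RV, RX, ST, SU, SV, SW, SX, TU, TX, UV, UW, VW, WX
  2-simplices (18): PRT, PRV, PTX, PUV, PUW, PWX, QRV, QRX, QTU, QTX, QUW, QVW, RST, RSX, STU, SUV, SVW, SWX

Hence C_0 ≅ Z^9, C_1 ≅ Z^27, C_2 ≅ Z^18.

The boundary map ∂_1: C_1 → C_0 maps an edge to its endpoints' difference, ∂[p,q] = q − p. For instance
  ∂UV = V − U.
This gives a 9×27 integer matrix of rank 8; reducing to Smith normal form yields diagonal entries (1,1,1,1,1,1,1,1).

Boundary ∂_2: C_2 → C_1 maps a triangle to the signed sum of its edges. For instance
  ∂QTX = TX − QX + QT,
  ∂RSX = SX − RX + RS.
This gives a 27×18 integer matrix of rank 18; reducing to Smith normal form yields diagonal entries (1,1,1,1,1,1,1,1,1,1,1,1,1,1,1,1,1,2).

From H_k ≅ ker(∂_k) / im(∂_{k+1}) we obtain:

  H_0: rank C_0 − rank ∂_1 = 9 − 8 = 1, and the invariant factors of ∂_1 are all 1, so H_0 = Z.
  H_1: rank ker ∂_1 − rank ∂_2 = (27 − 8) − 18 = 1, and ∂_2 has invariant factor 2 > 1, so H_1 = Z ⊕ Z/2.
  H_2: rank ker ∂_2 − rank ∂_3 = (18 − 18) − 0 = 0, and there is no ∂_3, so H_2 = 0.

H_0 = Z,  H_1 = Z ⊕ Z/2,  H_2 = 0.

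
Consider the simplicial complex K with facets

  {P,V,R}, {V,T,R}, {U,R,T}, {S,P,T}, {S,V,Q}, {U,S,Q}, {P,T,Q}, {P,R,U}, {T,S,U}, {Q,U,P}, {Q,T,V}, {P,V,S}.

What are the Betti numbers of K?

b_0 = 1, b_1 = 0, b_2 = 0.

Take the total order P < Q < R < S < T < U < V on the vertex set. Then K (dimension 2) consists of the simplices:

  0-simplices (7): P, Q, R, S, T, U, V
  1-simplices (18): PQ, PR, PS, PT, PU, PV, QS, QT, QU, QV, RT, RU, RV, ST, SU, SV, TU, TV
  2-simplices (12): PQT, PQU, PRU, PRV, PST, PSV, QSU, QSV, QTV, RTU, RTV, STU

giving chain groups C_0 ≅ Z^7, C_1 ≅ Z^18, C_2 ≅ Z^12.

∂_1: C_1 → C_0 is given by ∂[p,q] = [q] − [p]. For instance
  ∂QS = S − Q.
As a 7×18 matrix over Z this has rank 6, with invariant factors (1,1,1,1,1,1).

Boundary ∂_2: C_2 → C_1 maps a triangle to the signed sum of its edges. For instance
  ∂PSV = SV − PV + PS,
  ∂PQU = QU − PU + PQ.
This gives a 18×12 integer matrix of rank 12; reducing to Smith normal form yields diagonal entries (1,1,1,1,1,1,1,1,1,1,1,2).

Reading off H_k = ker ∂_k / im ∂_{k+1}:

  H_0: rank C_0 − rank ∂_1 = 7 − 6 = 1, and the invariant factors of ∂_1 are all 1, so H_0 ≅ Z.
  H_1: rank ker ∂_1 − rank ∂_2 = (18 − 6) − 12 = 0, and ∂_2 has invariant factor 2 > 1, so H_1 ≅ Z/2Z.
  H_2: rank ker ∂_2 − rank ∂_3 = (12 − 12) − 0 = 0, and there is no ∂_3, so H_2 ≅ 0.

As a check, the Euler characteristic is 7 − 18 + 12 = 1, which agrees with 1 − 0 + 0 = 1.

Hence the Betti numbers are b_0 = 1, b_1 = 0, b_2 = 0.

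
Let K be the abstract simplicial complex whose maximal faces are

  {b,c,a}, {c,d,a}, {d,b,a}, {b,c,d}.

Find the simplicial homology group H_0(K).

Fix the vertex order a < b < c < d and write every simplex with vertices in increasing order. Then dim K = 2 and the simplices of K are:

  0-simplices (4): a, b, c, d
  1-simplices (6): ab, ac, ad, bc, bd, cd
  2-simplices (4): abc, abd, acd, bcd

Hence C_0 ≅ Z^4, C_1 ≅ Z^6, C_2 ≅ Z^4.

∂_1: C_1 → C_0 sends each edge [p,q] (with p < q) to q − p. For instance
  ∂bd = d − b.
The resulting 4×6 matrix has rank 3, and its Smith normal form has invariant factors (1,1,1).

The boundary map ∂_2: C_2 → C_1 sends each 2-simplex [p,q,r] to [q,r] − [p,r] + [p,q]. For instance
  ∂bcd = cd − bd + bc,
  ∂acd = cd − ad + ac.
The 6×4 boundary matrix has rank 3 and Smith normal form diag(1,1,1).

Reading off H_k = ker ∂_k / im ∂_{k+1}:

  H_0: rank C_0 − rank ∂_1 = 4 − 3 = 1, and the invariant factors of ∂_1 are all 1, so H_0 = Z.

H_0 = Z.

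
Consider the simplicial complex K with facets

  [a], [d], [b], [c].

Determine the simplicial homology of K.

H_0 = Z^4.

Fix the vertex order a < b < c < d and write every simplex with vertices in increasing order. Then dim K = 0 and the simplices of K are:

  0-simplices (4): a, b, c, d

giving chain groups C_0 ≅ Z^4.

Now H_k = ker ∂_k / im ∂_{k+1}, so:

  H_0: rank C_0 − rank ∂_1 = 4 − 0 = 4, and there is no ∂_1, so H_0 = Z^4.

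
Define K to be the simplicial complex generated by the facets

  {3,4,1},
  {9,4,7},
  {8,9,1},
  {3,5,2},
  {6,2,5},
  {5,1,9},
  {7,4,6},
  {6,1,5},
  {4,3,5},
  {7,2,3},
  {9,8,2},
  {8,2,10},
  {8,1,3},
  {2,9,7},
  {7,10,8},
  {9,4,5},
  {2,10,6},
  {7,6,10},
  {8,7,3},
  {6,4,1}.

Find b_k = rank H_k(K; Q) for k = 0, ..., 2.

b_0 = 1, b_1 = 1, b_2 = 0.

Take the total order 1 < 2 < 3 < 4 < 5 < 6 < 7 < 8 < 9 < 10 on the vertex set. Then K (dimension 2) consists of the simplices:

  0-simplices (10): [1], [2], [3], [4], [5], [6], [7], [8], [9], [10]
  1-simplices (30): (30 of them)
  2-simplices (20): (20 of them)

so the chain groups are C_0 ≅ Z^10, C_1 ≅ Z^30, C_2 ≅ Z^20.

The boundary map ∂_1: C_1 → C_0 is given by ∂[p,q] = [q] − [p].
The 10×30 boundary matrix has rank 9 and Smith normal form diag(1,1,1,1,1,1,1,1,1).

The boundary map ∂_2: C_2 → C_1 acts by ∂[p,q,r] = [q,r] − [p,r] + [p,q]. For instance
  ∂[2,6,10] = [6,10] − [2,10] + [2,6],
  ∂[4,7,9] = [7,9] − [4,9] + [4,7].
The resulting 30×20 matrix has rank 20, and its Smith normal form has invariant factors (1,1,1,1,1,1,1,1,1,1,1,1,1,1,1,1,1,1,1,2).

From H_k ≅ ker(∂_k) / im(∂_{k+1}) we obtain:

  H_0: rank C_0 − rank ∂_1 = 10 − 9 = 1, and the invariant factors of ∂_1 are all 1, so H_0 ≅ Z.
  H_1: rank ker ∂_1 − rank ∂_2 = (30 − 9) − 20 = 1, and ∂_2 has invariant factor 2 > 1, so H_1 ≅ Z × Z/2.
  H_2: rank ker ∂_2 − rank ∂_3 = (20 − 20) − 0 = 0, and there is no ∂_3, so H_2 ≅ 0.

Hence the Betti numbers are b_0 = 1, b_1 = 1, b_2 = 0.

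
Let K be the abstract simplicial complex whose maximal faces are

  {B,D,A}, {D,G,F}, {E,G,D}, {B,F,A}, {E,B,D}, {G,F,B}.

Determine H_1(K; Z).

H_1 ≅ Z.

We work with the vertex ordering A < B < D < E < F < G. The simplices of K, each written with vertices in increasing order, are:

  0-simplices (6): A, B, D, E, F, G
  1-simplices (12): AB, AD, AF, BD, BE, BF, BG, DE, DF, DG, EG, FG
  2-simplices (6): ABD, ABF, BDE, BFG, DEG, DFG

giving chain groups C_0 ≅ Z^6, C_1 ≅ Z^12, C_2 ≅ Z^6.

∂_1: C_1 → C_0 sends each edge [p,q] (with p < q) to q − p.
The 6×12 boundary matrix has rank 5 and Smith normal form diag(1,1,1,1,1).

∂_2: C_2 → C_1 sends each 2-simplex [p,q,r] to [q,r] − [p,r] + [p,q]. For instance
  ∂BFG = FG − BG + BF,
  ∂DFG = FG − DG + DF.
This gives a 12×6 integer matrix of rank 6; reducing to Smith normal form yields diagonal entries (1,1,1,1,1,1).

Computing H_k = (kernel of ∂_k) / (image of ∂_{k+1}):

  H_1: rank ker ∂_1 − rank ∂_2 = (12 − 5) − 6 = 1, and the invariant factors of ∂_2 are all 1, so H_1 = Z.

(K is a triangulation of the cylinder S^1 x I.)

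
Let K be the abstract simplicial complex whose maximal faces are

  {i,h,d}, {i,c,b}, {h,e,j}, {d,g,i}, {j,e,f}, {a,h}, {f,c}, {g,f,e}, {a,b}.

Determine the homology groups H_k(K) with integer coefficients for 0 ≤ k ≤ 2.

Take the total order a < b < c < d < e < f < g < h < i < j on the vertex set. Then K (dimension 2) consists of the simplices:

  0-simplices (10): a, b, c, d, e, f, g, h, i, j
  1-simplices (18): ab, ah, bc, bi, cf, ci, dg, dh, di, ef, eg, eh, ej, fg, fj, gi, hi, hj
  2-simplices (6): bci, dgi, dhi, efg, efj, ehj

giving chain groups C_0 ≅ Z^10, C_1 ≅ Z^18, C_2 ≅ Z^6.

The boundary map ∂_1: C_1 → C_0 is given by ∂[p,q] = [q] − [p]. For instance
  ∂dh = h − d.
This gives a 10×18 integer matrix of rank 9; reducing to Smith normal form yields diagonal entries (1,1,1,1,1,1,1,1,1).

∂_2: C_2 → C_1 sends each 2-simplex [p,q,r] to [q,r] − [p,r] + [p,q]. For instance
  ∂dhi = hi − di + dh,
  ∂dgi = gi − di + dg.
As a 18×6 matrix over Z this has rank 6, with invariant factors (1,1,1,1,1,1).

Computing H_k = (kernel of ∂_k) / (image of ∂_{k+1}):

  H_0: rank C_0 − rank ∂_1 = 10 − 9 = 1, and the invariant factors of ∂_1 are all 1, so H_0 = Z.
  H_1: rank ker ∂_1 − rank ∂_2 = (18 − 9) − 6 = 3, and the invariant factors of ∂_2 are all 1, so H_1 = Z^3.
  H_2: rank ker ∂_2 − rank ∂_3 = (6 − 6) − 0 = 0, and there is no ∂_3, so H_2 = 0.

As a check, the Euler characteristic is 10 − 18 + 6 = -2, which agrees with 1 − 3 + 0 = -2.

H_0 = Z,  H_1 = Z^3,  H_2 = 0.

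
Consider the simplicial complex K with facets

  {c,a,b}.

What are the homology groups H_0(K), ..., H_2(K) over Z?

Fix the vertex order a < b < c and write every simplex with vertices in increasing order. Then dim K = 2 and the simplices of K are:

  0-simplices (3): a, b, c
  1-simplices (3): ab, ac, bc
  2-simplices (1): abc

so the chain groups are C_0 ≅ Z^3, C_1 ≅ Z^3, C_2 ≅ Z^1.

∂_1: C_1 → C_0 is given by ∂[p,q] = [q] − [p].
The 3×3 boundary matrix has rank 2 and Smith normal form diag(1,1).

The boundary map ∂_2: C_2 → C_1 maps a triangle to the signed sum of its edges. For instance
  ∂abc = bc − ac + ab.
The 3×1 boundary matrix has rank 1 and Smith normal form diag(1).

From H_k ≅ ker(∂_k) / im(∂_{k+1}) we obtain:

  H_0: rank C_0 − rank ∂_1 = 3 − 2 = 1, and the invariant factors of ∂_1 are all 1, so H_0 = Z.
  H_1: rank ker ∂_1 − rank ∂_2 = (3 − 2) − 1 = 0, and the invariant factors of ∂_2 are all 1, so H_1 = 0.
  H_2: rank ker ∂_2 − rank ∂_3 = (1 − 1) − 0 = 0, and there is no ∂_3, so H_2 = 0.

(K is a triangulation of the 2-simplex.)

H_0 = Z,  H_1 = 0,  H_2 = 0.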